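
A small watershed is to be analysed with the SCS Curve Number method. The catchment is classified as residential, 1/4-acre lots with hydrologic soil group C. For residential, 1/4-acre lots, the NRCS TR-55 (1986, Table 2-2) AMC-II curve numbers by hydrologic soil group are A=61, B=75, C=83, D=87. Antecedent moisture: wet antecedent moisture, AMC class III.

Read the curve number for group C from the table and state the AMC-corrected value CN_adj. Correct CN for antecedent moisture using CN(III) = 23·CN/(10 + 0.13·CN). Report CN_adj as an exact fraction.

CN_adj = 190900/2079 ≈ 91.823

NRCS table: residential, 1/4-acre lots, soil group C → CN(II) = 83
Wet (AMC III): CN(III) = 23·83/(10 + 0.13·83) = 1909/(2079/100) = 190900/2079 ≈ 91.823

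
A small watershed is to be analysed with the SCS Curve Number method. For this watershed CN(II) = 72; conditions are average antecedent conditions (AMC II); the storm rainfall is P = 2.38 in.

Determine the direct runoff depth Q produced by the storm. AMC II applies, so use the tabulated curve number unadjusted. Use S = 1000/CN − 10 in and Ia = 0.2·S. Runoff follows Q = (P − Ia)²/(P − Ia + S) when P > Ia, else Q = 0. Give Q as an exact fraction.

Q = 74263/158850 in ≈ 0.468 in

AMC II — tabulated CN = 72 applies directly.
Retention S: 1000/CN − 10 with CN=72.000 → S = 35/9 ≈ 3.889 in
Ia = 0.2·(35/9) = 7/9 in ≈ 0.778 in
Excess rainfall: 2.380 − 0.778 = 1.602 in; P > Ia so Q > 0
Runoff Q = (P−Ia)²/(P−Ia+S) = (1.602)²/(1.602+3.889) = 74263/158850 ≈ 0.468 in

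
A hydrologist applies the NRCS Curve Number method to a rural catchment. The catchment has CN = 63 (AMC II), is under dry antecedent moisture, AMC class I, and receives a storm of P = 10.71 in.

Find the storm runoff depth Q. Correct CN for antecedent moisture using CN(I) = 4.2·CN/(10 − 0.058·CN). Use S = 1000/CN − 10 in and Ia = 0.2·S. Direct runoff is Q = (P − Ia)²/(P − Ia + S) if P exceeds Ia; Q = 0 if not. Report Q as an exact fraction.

Adjust CN=63 to AMC I: 4.2·63/(10 − 0.058·63) → (1323/5) ÷ (3173/500) = 132300/3173 ≈ 41.696
Max retention: S = 1000/(132300/3173) − 10 = 18500/1323 in (≈ 13.983 in)
Ia = 0.2·(18500/1323) = 3700/1323 in ≈ 2.797 in
P − Ia = 10.710 − 2.797 = 1046933/132300 ≈ 7.913 in (> 0, runoff occurs)
Runoff Q = (P−Ia)²/(P−Ia+S) = (7.913)²/(7.913+13.983) = 1096068706489/383264235900 ≈ 2.860 in

Q = 1096068706489/383264235900 in ≈ 2.860 in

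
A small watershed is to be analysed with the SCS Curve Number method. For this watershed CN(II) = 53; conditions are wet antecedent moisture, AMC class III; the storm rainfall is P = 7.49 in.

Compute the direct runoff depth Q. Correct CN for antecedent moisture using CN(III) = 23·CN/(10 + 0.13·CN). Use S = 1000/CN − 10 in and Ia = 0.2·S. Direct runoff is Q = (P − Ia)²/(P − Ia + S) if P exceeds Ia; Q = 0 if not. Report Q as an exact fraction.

Adjust CN=53 to AMC III: 23·53/(10 + 0.13·53) → 1219 ÷ (1689/100) = 121900/1689 ≈ 72.173
Max retention: S = 1000/(121900/1689) − 10 = 4700/1219 in (≈ 3.856 in)
Ia = 0.2·(4700/1219) = 940/1219 in ≈ 0.771 in
P − Ia = 7.490 − 0.771 = 819031/121900 ≈ 6.719 in (> 0, runoff occurs)
Q = (819031/121900)²/((819031/121900) + 4700/1219) = (670811778961/14859610000)/(1289031/121900) = 670811778961/157132878900 in ≈ 4.269 in

Q = 670811778961/157132878900 in ≈ 4.269 in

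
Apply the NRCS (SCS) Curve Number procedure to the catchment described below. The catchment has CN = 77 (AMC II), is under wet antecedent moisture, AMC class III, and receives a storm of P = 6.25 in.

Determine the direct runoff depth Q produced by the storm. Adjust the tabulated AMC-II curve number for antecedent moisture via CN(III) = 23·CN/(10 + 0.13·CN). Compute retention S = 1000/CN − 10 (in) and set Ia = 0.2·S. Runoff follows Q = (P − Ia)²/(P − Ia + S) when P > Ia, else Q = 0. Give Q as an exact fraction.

CN(III) from CN(II)=77: (23·77)/(10 + 0.13·77) = 7700/87 ≈ 88.506
S = 1000/(7700/87) − 10 = 100/77 in ≈ 1.299 in
Ia = 0.2·(100/77) = 20/77 in ≈ 0.260 in
Since P=6.250 > Ia=0.260: effective rainfall P−Ia = 1845/308 in
Q: (1845/308)² ÷ (2245/308) = 680805/138292 in (≈ 4.923 in)

Q = 680805/138292 in ≈ 4.923 in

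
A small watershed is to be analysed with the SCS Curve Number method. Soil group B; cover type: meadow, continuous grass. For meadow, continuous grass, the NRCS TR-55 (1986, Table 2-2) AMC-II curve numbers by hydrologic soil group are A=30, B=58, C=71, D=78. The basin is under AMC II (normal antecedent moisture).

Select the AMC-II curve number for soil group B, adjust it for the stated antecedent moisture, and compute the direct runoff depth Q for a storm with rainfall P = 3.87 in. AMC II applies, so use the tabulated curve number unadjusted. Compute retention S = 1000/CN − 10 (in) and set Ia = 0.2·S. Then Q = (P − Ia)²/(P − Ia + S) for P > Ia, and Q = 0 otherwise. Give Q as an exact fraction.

Q = 16440843/27088900 in ≈ 0.607 in

NRCS table: meadow, continuous grass, soil group B → CN(II) = 58
CN(II) = 58; AMC II needs no correction.
S = 1000/58 − 10 = 210/29 in ≈ 7.241 in
Ia = 0.2S: 0.2·7.241 = 1.448 in (exactly 42/29)
P − Ia = 3.870 − 1.448 = 7023/2900 ≈ 2.422 in (> 0, runoff occurs)
Q: (7023/2900)² ÷ (28023/2900) = 16440843/27088900 in (≈ 0.607 in)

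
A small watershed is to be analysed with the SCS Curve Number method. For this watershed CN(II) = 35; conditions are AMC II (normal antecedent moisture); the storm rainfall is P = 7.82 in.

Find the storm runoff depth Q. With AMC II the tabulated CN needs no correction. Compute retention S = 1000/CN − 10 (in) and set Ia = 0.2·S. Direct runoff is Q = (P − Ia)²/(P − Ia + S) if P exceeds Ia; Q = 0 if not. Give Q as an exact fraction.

Q = 2064969/2777950 in ≈ 0.743 in

CN(II) = 35; AMC II needs no correction.
S = 1000/35 − 10 = 130/7 in ≈ 18.571 in
Initial abstraction Ia = S/5 = (130/7)/5 = 26/7 ≈ 3.714 in
P − Ia = 7.820 − 3.714 = 1437/350 ≈ 4.106 in (> 0, runoff occurs)
Q: (1437/350)² ÷ (7937/350) = 2064969/2777950 in (≈ 0.743 in)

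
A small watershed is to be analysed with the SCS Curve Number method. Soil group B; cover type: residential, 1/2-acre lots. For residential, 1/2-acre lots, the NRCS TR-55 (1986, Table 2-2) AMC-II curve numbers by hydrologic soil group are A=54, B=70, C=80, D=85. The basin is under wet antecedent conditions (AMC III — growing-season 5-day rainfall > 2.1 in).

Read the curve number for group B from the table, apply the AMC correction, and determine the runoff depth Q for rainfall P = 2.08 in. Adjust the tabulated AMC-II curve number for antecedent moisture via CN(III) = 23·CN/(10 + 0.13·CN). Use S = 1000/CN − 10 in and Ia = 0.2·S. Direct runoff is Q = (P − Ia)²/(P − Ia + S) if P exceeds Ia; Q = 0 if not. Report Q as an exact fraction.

NRCS table: residential, 1/2-acre lots, soil group B → CN(II) = 70
CN(III) from CN(II)=70: (23·70)/(10 + 0.13·70) = 16100/191 ≈ 84.293
S = 1000/(16100/191) − 10 = 300/161 in ≈ 1.863 in
Initial abstraction Ia = S/5 = (300/161)/5 = 60/161 ≈ 0.373 in
Excess rainfall: 2.080 − 0.373 = 1.707 in; P > Ia so Q > 0
Q: (6872/4025)² ÷ (14372/4025) = 11806096/14461825 in (≈ 0.816 in)

Q = 11806096/14461825 in ≈ 0.816 in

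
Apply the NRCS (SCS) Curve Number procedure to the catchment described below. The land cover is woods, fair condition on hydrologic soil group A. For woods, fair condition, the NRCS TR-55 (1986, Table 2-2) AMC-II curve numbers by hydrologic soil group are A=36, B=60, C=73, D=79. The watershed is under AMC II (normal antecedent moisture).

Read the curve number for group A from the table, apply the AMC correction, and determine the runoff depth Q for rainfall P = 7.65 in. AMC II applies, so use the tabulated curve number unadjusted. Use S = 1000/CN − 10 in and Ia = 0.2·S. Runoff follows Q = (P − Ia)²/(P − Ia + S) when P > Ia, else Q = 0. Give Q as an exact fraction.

Q = 543169/708660 in ≈ 0.766 in

NRCS table: woods, fair condition, soil group A → CN(II) = 36
CN(II) = 36; AMC II needs no correction.
Retention S: 1000/CN − 10 with CN=36.000 → S = 160/9 ≈ 17.778 in
Ia = 0.2S: 0.2·17.778 = 3.556 in (exactly 32/9)
Since P=7.650 > Ia=3.556: effective rainfall P−Ia = 737/180 in
Q: (737/180)² ÷ (3937/180) = 543169/708660 in (≈ 0.766 in)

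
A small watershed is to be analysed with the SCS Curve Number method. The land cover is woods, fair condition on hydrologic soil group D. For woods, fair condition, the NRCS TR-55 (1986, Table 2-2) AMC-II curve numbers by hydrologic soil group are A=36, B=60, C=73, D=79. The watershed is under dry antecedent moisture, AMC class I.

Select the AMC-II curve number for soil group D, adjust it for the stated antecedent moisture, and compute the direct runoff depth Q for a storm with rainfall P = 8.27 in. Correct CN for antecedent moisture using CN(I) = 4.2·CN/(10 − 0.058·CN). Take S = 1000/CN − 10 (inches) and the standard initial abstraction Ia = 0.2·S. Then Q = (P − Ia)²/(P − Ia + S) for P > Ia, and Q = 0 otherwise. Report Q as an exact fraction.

Q = 3061740889/832130700 in ≈ 3.679 in

NRCS table: woods, fair condition, soil group D → CN(II) = 79
Adjust CN=79 to AMC I: 4.2·79/(10 − 0.058·79) → (1659/5) ÷ (2709/500) = 7900/129 ≈ 61.240
Max retention: S = 1000/(7900/129) − 10 = 500/79 in (≈ 6.329 in)
Ia = 0.2·(500/79) = 100/79 in ≈ 1.266 in
P − Ia = 8.270 − 1.266 = 55333/7900 ≈ 7.004 in (> 0, runoff occurs)
Q: (55333/7900)² ÷ (105333/7900) = 3061740889/832130700 in (≈ 3.679 in)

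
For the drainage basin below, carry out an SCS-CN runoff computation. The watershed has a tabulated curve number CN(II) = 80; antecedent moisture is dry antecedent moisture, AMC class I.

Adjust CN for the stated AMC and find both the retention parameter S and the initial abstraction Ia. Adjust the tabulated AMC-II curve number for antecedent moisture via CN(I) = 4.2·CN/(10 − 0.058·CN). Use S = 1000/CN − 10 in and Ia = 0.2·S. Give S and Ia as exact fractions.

Adjust CN=80 to AMC I: 4.2·80/(10 − 0.058·80) → 336 ÷ (134/25) = 4200/67 ≈ 62.687
S = 1000/(4200/67) − 10 = 125/21 in ≈ 5.952 in
Ia = 0.2·(125/21) = 25/21 in ≈ 1.190 in

S = 125/21 in ≈ 5.952 in; Ia = 25/21 in ≈ 1.190 in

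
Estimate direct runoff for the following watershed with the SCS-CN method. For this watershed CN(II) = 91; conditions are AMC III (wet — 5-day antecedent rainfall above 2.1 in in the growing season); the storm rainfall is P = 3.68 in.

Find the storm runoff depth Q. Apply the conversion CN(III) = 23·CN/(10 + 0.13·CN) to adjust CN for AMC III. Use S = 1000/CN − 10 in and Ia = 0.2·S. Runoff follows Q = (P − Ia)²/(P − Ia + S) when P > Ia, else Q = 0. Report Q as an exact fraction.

Q = 8841264784/2754335675 in ≈ 3.210 in

CN(III) from CN(II)=91: (23·91)/(10 + 0.13·91) = 209300/2183 ≈ 95.877
Max retention: S = 1000/(209300/2183) − 10 = 900/2093 in (≈ 0.430 in)
Initial abstraction Ia = S/5 = (900/2093)/5 = 180/2093 ≈ 0.086 in
P − Ia = 3.680 − 0.086 = 188056/52325 ≈ 3.594 in (> 0, runoff occurs)
Runoff Q = (P−Ia)²/(P−Ia+S) = (3.594)²/(3.594+0.430) = 8841264784/2754335675 ≈ 3.210 in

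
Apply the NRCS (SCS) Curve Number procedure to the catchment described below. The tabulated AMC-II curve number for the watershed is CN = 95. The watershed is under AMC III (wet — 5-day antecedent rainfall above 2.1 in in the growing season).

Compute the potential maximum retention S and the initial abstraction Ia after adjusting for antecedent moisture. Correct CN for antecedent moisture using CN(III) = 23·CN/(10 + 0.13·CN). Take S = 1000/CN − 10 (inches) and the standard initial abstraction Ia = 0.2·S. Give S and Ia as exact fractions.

CN(III) from CN(II)=95: (23·95)/(10 + 0.13·95) = 43700/447 ≈ 97.763
Retention S: 1000/CN − 10 with CN=97.763 → S = 100/437 ≈ 0.229 in
Initial abstraction Ia = S/5 = (100/437)/5 = 20/437 ≈ 0.046 in

S = 100/437 in ≈ 0.229 in; Ia = 20/437 in ≈ 0.046 in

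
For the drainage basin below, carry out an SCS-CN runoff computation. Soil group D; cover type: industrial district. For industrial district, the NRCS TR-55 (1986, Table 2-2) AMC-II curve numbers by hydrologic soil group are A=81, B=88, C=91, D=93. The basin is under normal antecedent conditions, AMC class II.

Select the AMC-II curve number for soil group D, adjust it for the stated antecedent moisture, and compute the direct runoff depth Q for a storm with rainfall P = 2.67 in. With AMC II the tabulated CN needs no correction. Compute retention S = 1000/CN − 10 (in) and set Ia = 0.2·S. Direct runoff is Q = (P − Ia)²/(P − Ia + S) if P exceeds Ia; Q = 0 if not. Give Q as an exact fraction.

NRCS table: industrial district, soil group D → CN(II) = 93
CN(II) = 93; AMC II needs no correction.
Retention S: 1000/CN − 10 with CN=93.000 → S = 70/93 ≈ 0.753 in
Ia = 0.2·(70/93) = 14/93 in ≈ 0.151 in
Since P=2.670 > Ia=0.151: effective rainfall P−Ia = 23431/9300 in
Runoff Q = (P−Ia)²/(P−Ia+S) = (2.519)²/(2.519+0.753) = 549011761/283008300 ≈ 1.940 in

Q = 549011761/283008300 in ≈ 1.940 in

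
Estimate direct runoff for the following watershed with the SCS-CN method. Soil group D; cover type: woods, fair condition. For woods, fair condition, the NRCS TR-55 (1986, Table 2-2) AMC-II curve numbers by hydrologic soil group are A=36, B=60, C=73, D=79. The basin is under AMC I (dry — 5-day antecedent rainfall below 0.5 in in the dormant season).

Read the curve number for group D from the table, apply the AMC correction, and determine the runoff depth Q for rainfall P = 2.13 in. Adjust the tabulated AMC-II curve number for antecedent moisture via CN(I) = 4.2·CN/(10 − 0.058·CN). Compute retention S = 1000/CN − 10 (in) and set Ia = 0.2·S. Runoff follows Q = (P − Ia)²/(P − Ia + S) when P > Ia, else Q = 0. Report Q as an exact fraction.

Q = 46607929/448933300 in ≈ 0.104 in

NRCS table: woods, fair condition, soil group D → CN(II) = 79
Adjust CN=79 to AMC I: 4.2·79/(10 − 0.058·79) → (1659/5) ÷ (2709/500) = 7900/129 ≈ 61.240
Max retention: S = 1000/(7900/129) − 10 = 500/79 in (≈ 6.329 in)
Ia = 0.2S: 0.2·6.329 = 1.266 in (exactly 100/79)
Excess rainfall: 2.130 − 1.266 = 0.864 in; P > Ia so Q > 0
Q: (6827/7900)² ÷ (56827/7900) = 46607929/448933300 in (≈ 0.104 in)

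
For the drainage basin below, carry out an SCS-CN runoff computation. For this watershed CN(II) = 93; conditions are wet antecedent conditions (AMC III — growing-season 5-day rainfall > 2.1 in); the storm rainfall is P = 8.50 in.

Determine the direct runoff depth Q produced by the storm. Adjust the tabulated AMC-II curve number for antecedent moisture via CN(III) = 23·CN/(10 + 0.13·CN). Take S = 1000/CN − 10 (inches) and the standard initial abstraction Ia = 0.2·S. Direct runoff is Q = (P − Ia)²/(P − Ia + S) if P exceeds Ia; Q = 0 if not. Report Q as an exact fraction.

Wet (AMC III): CN(III) = 23·93/(10 + 0.13·93) = 2139/(2209/100) = 213900/2209 ≈ 96.831
Max retention: S = 1000/(213900/2209) − 10 = 700/2139 in (≈ 0.327 in)
Ia = 0.2S: 0.2·0.327 = 0.065 in (exactly 140/2139)
P − Ia = 8.500 − 0.065 = 36083/4278 ≈ 8.435 in (> 0, runoff occurs)
Runoff Q = (P−Ia)²/(P−Ia+S) = (8.435)²/(8.435+0.327) = 1301982889/160352274 ≈ 8.120 in

Q = 1301982889/160352274 in ≈ 8.120 in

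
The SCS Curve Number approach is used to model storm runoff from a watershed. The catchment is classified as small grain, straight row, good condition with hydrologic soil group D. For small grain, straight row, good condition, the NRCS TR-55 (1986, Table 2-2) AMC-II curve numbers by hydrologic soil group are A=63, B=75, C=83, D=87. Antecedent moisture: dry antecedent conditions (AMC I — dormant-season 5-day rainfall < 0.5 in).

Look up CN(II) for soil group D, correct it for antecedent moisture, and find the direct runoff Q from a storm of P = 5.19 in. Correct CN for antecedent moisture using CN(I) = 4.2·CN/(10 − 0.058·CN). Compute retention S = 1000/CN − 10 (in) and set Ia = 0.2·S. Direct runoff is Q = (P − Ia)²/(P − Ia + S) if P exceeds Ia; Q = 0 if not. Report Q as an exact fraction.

Q = 669472513369/268242515100 in ≈ 2.496 in

NRCS table: small grain, straight row, good condition, soil group D → CN(II) = 87
Dry (AMC I): CN(I) = 4.2·87/(10 − 0.058·87) = (1827/5)/(2477/500) = 182700/2477 ≈ 73.759
S = 1000/(182700/2477) − 10 = 6500/1827 in ≈ 3.558 in
Ia = 0.2·(6500/1827) = 1300/1827 in ≈ 0.712 in
Since P=5.190 > Ia=0.712: effective rainfall P−Ia = 818213/182700 in
Q: (818213/182700)² ÷ (1468213/182700) = 669472513369/268242515100 in (≈ 2.496 in)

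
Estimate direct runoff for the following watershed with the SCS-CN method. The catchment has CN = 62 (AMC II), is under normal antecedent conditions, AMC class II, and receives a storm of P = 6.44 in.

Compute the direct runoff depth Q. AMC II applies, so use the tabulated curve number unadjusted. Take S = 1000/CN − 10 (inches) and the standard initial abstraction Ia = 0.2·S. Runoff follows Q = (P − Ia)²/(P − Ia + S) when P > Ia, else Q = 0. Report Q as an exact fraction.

CN(II) = 62; AMC II needs no correction.
S = 1000/62 − 10 = 190/31 in ≈ 6.129 in
Ia = 0.2S: 0.2·6.129 = 1.226 in (exactly 38/31)
P − Ia = 6.440 − 1.226 = 4041/775 ≈ 5.214 in (> 0, runoff occurs)
Q: (4041/775)² ÷ (8791/775) = 16329681/6813025 in (≈ 2.397 in)

Q = 16329681/6813025 in ≈ 2.397 in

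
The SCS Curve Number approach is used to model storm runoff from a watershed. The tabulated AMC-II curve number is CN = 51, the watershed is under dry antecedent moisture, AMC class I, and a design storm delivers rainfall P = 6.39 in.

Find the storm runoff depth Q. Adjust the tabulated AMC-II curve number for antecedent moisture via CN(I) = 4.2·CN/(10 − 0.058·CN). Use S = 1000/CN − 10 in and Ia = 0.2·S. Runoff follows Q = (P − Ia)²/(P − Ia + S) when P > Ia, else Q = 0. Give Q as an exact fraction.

Q = 771006289/5779835100 in ≈ 0.133 in

CN(I) from CN(II)=51: (4.2·51)/(10 − 0.058·51) = 15300/503 ≈ 30.417
Max retention: S = 1000/(15300/503) − 10 = 3500/153 in (≈ 22.876 in)
Initial abstraction Ia = S/5 = (3500/153)/5 = 700/153 ≈ 4.575 in
Since P=6.390 > Ia=4.575: effective rainfall P−Ia = 27767/15300 in
Q: (27767/15300)² ÷ (377767/15300) = 771006289/5779835100 in (≈ 0.133 in)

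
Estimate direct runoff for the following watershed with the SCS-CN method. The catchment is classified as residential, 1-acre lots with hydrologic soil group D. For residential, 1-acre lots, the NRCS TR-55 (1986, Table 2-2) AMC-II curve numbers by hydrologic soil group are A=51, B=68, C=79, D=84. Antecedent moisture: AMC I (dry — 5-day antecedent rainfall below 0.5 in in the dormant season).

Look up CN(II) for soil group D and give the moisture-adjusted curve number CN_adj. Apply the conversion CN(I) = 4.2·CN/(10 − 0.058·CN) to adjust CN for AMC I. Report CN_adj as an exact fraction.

NRCS table: residential, 1-acre lots, soil group D → CN(II) = 84
CN(I) from CN(II)=84: (4.2·84)/(10 − 0.058·84) = 44100/641 ≈ 68.799

CN_adj = 44100/641 ≈ 68.799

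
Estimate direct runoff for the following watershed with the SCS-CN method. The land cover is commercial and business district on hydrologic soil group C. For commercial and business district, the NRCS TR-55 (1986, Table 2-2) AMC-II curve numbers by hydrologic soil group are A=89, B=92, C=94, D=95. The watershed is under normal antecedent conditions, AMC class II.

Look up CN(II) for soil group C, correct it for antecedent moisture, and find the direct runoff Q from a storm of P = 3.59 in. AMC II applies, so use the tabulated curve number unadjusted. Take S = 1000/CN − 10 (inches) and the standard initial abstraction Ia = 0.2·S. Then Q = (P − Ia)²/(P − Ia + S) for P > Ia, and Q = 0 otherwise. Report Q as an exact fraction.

Q = 264810529/90583100 in ≈ 2.923 in

NRCS table: commercial and business district, soil group C → CN(II) = 94
Average conditions: CN = 94 (no AMC adjustment).
Max retention: S = 1000/94 − 10 = 30/47 in (≈ 0.638 in)
Ia = 0.2S: 0.2·0.638 = 0.128 in (exactly 6/47)
Since P=3.590 > Ia=0.128: effective rainfall P−Ia = 16273/4700 in
Q: (16273/4700)² ÷ (19273/4700) = 264810529/90583100 in (≈ 2.923 in)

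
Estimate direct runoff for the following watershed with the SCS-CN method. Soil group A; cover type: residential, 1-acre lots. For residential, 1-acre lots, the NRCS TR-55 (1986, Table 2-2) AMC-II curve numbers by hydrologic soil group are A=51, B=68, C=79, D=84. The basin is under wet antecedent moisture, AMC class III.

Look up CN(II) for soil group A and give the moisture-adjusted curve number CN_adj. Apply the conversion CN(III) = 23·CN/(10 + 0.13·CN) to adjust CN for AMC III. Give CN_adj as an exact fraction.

NRCS table: residential, 1-acre lots, soil group A → CN(II) = 51
Wet (AMC III): CN(III) = 23·51/(10 + 0.13·51) = 1173/(1663/100) = 117300/1663 ≈ 70.535

CN_adj = 117300/1663 ≈ 70.535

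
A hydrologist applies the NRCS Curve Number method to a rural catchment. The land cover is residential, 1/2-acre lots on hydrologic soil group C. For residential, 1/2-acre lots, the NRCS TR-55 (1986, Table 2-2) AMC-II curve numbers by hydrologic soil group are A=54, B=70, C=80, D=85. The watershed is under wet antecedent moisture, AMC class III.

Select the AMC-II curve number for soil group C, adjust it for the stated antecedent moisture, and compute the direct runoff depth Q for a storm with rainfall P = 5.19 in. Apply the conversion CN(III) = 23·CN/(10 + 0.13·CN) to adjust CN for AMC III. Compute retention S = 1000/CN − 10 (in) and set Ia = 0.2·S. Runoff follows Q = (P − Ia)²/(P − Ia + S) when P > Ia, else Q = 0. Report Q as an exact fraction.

NRCS table: residential, 1/2-acre lots, soil group C → CN(II) = 80
CN(III) from CN(II)=80: (23·80)/(10 + 0.13·80) = 4600/51 ≈ 90.196
S = 1000/(4600/51) − 10 = 25/23 in ≈ 1.087 in
Ia = 0.2S: 0.2·1.087 = 0.217 in (exactly 5/23)
Since P=5.190 > Ia=0.217: effective rainfall P−Ia = 11437/2300 in
Q = (11437/2300)²/((11437/2300) + 25/23) = (130804969/5290000)/(13937/2300) = 130804969/32055100 in ≈ 4.081 in

Q = 130804969/32055100 in ≈ 4.081 in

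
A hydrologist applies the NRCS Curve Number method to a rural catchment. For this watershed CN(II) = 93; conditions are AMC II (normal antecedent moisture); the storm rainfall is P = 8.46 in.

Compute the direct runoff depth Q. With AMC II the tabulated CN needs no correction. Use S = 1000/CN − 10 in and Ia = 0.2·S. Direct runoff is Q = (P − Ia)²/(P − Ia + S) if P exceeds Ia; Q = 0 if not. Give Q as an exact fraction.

Q = 1492972321/195946350 in ≈ 7.619 in

Average conditions: CN = 93 (no AMC adjustment).
Retention S: 1000/CN − 10 with CN=93.000 → S = 70/93 ≈ 0.753 in
Ia = 0.2S: 0.2·0.753 = 0.151 in (exactly 14/93)
P − Ia = 8.460 − 0.151 = 38639/4650 ≈ 8.309 in (> 0, runoff occurs)
Q = (38639/4650)²/((38639/4650) + 70/93) = (1492972321/21622500)/(42139/4650) = 1492972321/195946350 in ≈ 7.619 in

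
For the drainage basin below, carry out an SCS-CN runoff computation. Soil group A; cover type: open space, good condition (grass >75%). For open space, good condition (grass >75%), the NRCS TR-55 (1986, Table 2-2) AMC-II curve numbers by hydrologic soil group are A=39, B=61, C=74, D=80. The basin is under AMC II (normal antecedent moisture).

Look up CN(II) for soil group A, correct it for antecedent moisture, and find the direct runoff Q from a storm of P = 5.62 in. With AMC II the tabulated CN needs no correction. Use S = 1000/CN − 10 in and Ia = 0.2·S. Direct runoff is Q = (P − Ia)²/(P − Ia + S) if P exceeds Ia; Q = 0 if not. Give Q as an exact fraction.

NRCS table: open space, good condition (grass >75%), soil group A → CN(II) = 39
CN(II) = 39; AMC II needs no correction.
Retention S: 1000/CN − 10 with CN=39.000 → S = 610/39 ≈ 15.641 in
Ia = 0.2·(610/39) = 122/39 in ≈ 3.128 in
P − Ia = 5.620 − 3.128 = 4859/1950 ≈ 2.492 in (> 0, runoff occurs)
Q = (4859/1950)²/((4859/1950) + 610/39) = (23609881/3802500)/(35359/1950) = 23609881/68950050 in ≈ 0.342 in

Q = 23609881/68950050 in ≈ 0.342 in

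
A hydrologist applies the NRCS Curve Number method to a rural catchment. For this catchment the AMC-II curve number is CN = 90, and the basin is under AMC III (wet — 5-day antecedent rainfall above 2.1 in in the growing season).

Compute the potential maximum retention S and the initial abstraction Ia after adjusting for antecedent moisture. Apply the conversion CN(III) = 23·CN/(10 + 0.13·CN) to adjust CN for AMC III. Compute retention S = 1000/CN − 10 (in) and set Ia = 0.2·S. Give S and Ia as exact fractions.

CN(III) from CN(II)=90: (23·90)/(10 + 0.13·90) = 20700/217 ≈ 95.392
Retention S: 1000/CN − 10 with CN=95.392 → S = 100/207 ≈ 0.483 in
Ia = 0.2S: 0.2·0.483 = 0.097 in (exactly 20/207)

S = 100/207 in ≈ 0.483 in; Ia = 20/207 in ≈ 0.097 in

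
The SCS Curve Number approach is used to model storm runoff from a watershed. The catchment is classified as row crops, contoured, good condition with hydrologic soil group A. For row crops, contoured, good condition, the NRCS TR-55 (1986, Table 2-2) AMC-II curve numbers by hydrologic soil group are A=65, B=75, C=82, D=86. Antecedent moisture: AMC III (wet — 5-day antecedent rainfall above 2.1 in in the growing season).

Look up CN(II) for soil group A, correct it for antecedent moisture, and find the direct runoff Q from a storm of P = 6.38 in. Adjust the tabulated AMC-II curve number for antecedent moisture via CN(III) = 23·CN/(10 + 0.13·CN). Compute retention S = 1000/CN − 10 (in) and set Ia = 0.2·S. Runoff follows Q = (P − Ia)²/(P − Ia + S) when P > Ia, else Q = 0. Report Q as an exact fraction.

Q = 7811201161/1844545950 in ≈ 4.235 in

NRCS table: row crops, contoured, good condition, soil group A → CN(II) = 65
CN(III) from CN(II)=65: (23·65)/(10 + 0.13·65) = 29900/369 ≈ 81.030
Retention S: 1000/CN − 10 with CN=81.030 → S = 700/299 ≈ 2.341 in
Ia = 0.2·(700/299) = 140/299 in ≈ 0.468 in
P − Ia = 6.380 − 0.468 = 88381/14950 ≈ 5.912 in (> 0, runoff occurs)
Q = (88381/14950)²/((88381/14950) + 700/299) = (7811201161/223502500)/(123381/14950) = 7811201161/1844545950 in ≈ 4.235 in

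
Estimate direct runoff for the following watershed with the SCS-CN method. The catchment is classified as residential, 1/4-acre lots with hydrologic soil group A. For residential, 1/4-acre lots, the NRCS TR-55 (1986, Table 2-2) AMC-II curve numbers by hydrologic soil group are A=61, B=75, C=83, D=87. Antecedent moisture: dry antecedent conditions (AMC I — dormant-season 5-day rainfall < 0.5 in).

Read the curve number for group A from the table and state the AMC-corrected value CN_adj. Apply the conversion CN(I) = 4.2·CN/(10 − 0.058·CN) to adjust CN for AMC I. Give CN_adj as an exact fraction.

NRCS table: residential, 1/4-acre lots, soil group A → CN(II) = 61
Dry (AMC I): CN(I) = 4.2·61/(10 − 0.058·61) = (1281/5)/(3231/500) = 42700/1077 ≈ 39.647

CN_adj = 42700/1077 ≈ 39.647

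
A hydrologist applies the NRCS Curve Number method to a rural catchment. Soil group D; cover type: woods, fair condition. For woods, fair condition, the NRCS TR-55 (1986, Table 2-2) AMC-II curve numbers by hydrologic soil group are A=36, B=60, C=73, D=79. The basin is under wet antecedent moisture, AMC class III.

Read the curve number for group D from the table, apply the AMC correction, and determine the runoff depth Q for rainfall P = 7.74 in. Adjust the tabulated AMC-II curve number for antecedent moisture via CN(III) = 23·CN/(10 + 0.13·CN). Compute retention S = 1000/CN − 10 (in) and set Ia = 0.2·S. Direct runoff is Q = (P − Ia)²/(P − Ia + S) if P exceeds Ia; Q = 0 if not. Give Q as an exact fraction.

NRCS table: woods, fair condition, soil group D → CN(II) = 79
Adjust CN=79 to AMC III: 23·79/(10 + 0.13·79) → 1817 ÷ (2027/100) = 181700/2027 ≈ 89.640
Retention S: 1000/CN − 10 with CN=89.640 → S = 2100/1817 ≈ 1.156 in
Ia = 0.2S: 0.2·1.156 = 0.231 in (exactly 420/1817)
Excess rainfall: 7.740 − 0.231 = 7.509 in; P > Ia so Q > 0
Runoff Q = (P−Ia)²/(P−Ia+S) = (7.509)²/(7.509+1.156) = 155122729347/23838404050 ≈ 6.507 in

Q = 155122729347/23838404050 in ≈ 6.507 in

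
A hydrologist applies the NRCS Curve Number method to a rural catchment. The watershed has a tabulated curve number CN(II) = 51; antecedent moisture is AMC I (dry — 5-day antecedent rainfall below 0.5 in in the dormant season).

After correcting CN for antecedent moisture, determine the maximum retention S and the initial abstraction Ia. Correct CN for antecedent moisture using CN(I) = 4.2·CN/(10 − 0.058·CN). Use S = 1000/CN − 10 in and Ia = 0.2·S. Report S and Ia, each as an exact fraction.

S = 3500/153 in ≈ 22.876 in; Ia = 700/153 in ≈ 4.575 in

Dry (AMC I): CN(I) = 4.2·51/(10 − 0.058·51) = (1071/5)/(3521/500) = 15300/503 ≈ 30.417
Retention S: 1000/CN − 10 with CN=30.417 → S = 3500/153 ≈ 22.876 in
Ia = 0.2·(3500/153) = 700/153 in ≈ 4.575 in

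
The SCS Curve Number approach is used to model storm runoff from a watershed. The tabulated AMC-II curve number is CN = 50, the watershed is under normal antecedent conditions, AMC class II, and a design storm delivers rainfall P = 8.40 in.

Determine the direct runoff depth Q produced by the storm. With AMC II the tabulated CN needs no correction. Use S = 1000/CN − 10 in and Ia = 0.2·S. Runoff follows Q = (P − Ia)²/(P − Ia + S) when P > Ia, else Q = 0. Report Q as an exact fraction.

Q = 512/205 in ≈ 2.498 in

CN(II) = 50; AMC II needs no correction.
Max retention: S = 1000/50 − 10 = 10 in (≈ 10.000 in)
Ia = 0.2S: 0.2·10.000 = 2.000 in (exactly 2)
Excess rainfall: 8.400 − 2.000 = 6.400 in; P > Ia so Q > 0
Q = (32/5)²/((32/5) + 10) = (1024/25)/(82/5) = 512/205 in ≈ 2.498 in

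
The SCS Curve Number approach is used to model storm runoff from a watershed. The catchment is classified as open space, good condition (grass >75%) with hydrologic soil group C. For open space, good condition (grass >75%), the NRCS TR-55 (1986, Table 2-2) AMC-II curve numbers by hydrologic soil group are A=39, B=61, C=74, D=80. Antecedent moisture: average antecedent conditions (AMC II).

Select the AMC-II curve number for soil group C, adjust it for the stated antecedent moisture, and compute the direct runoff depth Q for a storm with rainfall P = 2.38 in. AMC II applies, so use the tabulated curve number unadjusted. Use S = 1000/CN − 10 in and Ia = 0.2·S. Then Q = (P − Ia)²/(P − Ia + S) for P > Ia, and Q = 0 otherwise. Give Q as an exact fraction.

Q = 9628609/17765550 in ≈ 0.542 in

NRCS table: open space, good condition (grass >75%), soil group C → CN(II) = 74
AMC II — tabulated CN = 74 applies directly.
Max retention: S = 1000/74 − 10 = 130/37 in (≈ 3.514 in)
Ia = 0.2·(130/37) = 26/37 in ≈ 0.703 in
Excess rainfall: 2.380 − 0.703 = 1.677 in; P > Ia so Q > 0
Q = (3103/1850)²/((3103/1850) + 130/37) = (9628609/3422500)/(9603/1850) = 9628609/17765550 in ≈ 0.542 in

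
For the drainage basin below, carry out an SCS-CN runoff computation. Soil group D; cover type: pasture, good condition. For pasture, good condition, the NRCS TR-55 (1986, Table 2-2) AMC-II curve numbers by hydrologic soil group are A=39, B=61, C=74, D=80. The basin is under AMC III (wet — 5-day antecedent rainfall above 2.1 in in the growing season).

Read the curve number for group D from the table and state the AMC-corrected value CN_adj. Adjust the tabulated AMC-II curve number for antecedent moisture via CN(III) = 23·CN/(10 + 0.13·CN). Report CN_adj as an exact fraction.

CN_adj = 4600/51 ≈ 90.196

NRCS table: pasture, good condition, soil group D → CN(II) = 80
Adjust CN=80 to AMC III: 23·80/(10 + 0.13·80) → 1840 ÷ (102/5) = 4600/51 ≈ 90.196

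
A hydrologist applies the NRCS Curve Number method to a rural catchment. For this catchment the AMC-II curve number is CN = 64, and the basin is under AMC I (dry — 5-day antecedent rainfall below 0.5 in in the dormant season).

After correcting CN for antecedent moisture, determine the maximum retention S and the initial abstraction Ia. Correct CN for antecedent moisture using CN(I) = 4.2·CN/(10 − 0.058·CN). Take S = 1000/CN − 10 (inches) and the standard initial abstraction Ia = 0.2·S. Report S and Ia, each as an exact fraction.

S = 375/28 in ≈ 13.393 in; Ia = 75/28 in ≈ 2.679 in

CN(I) from CN(II)=64: (4.2·64)/(10 − 0.058·64) = 5600/131 ≈ 42.748
Max retention: S = 1000/(5600/131) − 10 = 375/28 in (≈ 13.393 in)
Ia = 0.2·(375/28) = 75/28 in ≈ 2.679 in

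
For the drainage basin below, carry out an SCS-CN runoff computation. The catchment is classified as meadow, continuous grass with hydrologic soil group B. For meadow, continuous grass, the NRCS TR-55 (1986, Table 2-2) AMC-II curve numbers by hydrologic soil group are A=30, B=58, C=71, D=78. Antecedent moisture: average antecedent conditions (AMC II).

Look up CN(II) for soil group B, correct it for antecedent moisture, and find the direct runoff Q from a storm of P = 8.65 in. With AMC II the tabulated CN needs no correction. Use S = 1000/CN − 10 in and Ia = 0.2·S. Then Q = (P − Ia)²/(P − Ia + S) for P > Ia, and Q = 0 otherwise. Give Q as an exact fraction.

NRCS table: meadow, continuous grass, soil group B → CN(II) = 58
AMC II — tabulated CN = 58 applies directly.
Max retention: S = 1000/58 − 10 = 210/29 in (≈ 7.241 in)
Initial abstraction Ia = S/5 = (210/29)/5 = 42/29 ≈ 1.448 in
P − Ia = 8.650 − 1.448 = 4177/580 ≈ 7.202 in (> 0, runoff occurs)
Q = (4177/580)²/((4177/580) + 210/29) = (17447329/336400)/(8377/580) = 17447329/4858660 in ≈ 3.591 in

Q = 17447329/4858660 in ≈ 3.591 in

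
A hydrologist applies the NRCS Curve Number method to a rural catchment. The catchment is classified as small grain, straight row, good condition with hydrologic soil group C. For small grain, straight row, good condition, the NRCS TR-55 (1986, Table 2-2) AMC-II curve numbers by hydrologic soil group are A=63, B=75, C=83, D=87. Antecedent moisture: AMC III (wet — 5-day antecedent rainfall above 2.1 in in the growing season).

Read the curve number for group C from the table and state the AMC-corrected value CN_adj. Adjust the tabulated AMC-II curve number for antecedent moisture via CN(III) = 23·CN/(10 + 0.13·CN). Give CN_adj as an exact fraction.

CN_adj = 190900/2079 ≈ 91.823

NRCS table: small grain, straight row, good condition, soil group C → CN(II) = 83
Adjust CN=83 to AMC III: 23·83/(10 + 0.13·83) → 1909 ÷ (2079/100) = 190900/2079 ≈ 91.823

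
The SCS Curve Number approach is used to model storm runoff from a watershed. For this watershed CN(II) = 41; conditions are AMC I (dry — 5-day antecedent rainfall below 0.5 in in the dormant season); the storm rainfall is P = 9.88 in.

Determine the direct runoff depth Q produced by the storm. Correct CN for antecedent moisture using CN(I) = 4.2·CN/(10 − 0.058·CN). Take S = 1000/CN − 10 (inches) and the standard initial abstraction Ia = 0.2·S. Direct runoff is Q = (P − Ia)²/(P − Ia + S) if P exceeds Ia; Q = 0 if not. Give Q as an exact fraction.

CN(I) from CN(II)=41: (4.2·41)/(10 − 0.058·41) = 86100/3811 ≈ 22.592
S = 1000/(86100/3811) − 10 = 29500/861 in ≈ 34.262 in
Ia = 0.2·(29500/861) = 5900/861 in ≈ 6.852 in
Excess rainfall: 9.880 − 6.852 = 3.028 in; P > Ia so Q > 0
Q: (65167/21525)² ÷ (802667/21525) = 4246737889/17277407175 in (≈ 0.246 in)

Q = 4246737889/17277407175 in ≈ 0.246 in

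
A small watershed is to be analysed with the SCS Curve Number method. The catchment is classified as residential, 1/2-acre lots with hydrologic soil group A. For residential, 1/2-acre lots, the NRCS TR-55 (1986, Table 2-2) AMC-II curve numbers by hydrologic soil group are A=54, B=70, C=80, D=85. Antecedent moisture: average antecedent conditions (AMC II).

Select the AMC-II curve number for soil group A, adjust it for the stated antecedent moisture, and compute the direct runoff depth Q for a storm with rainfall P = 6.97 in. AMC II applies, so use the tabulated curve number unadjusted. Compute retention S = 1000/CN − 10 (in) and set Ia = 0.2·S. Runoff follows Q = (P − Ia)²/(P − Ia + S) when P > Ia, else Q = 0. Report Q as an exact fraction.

NRCS table: residential, 1/2-acre lots, soil group A → CN(II) = 54
AMC II — tabulated CN = 54 applies directly.
Retention S: 1000/CN − 10 with CN=54.000 → S = 230/27 ≈ 8.519 in
Initial abstraction Ia = S/5 = (230/27)/5 = 46/27 ≈ 1.704 in
Excess rainfall: 6.970 − 1.704 = 5.266 in; P > Ia so Q > 0
Q: (14219/2700)² ÷ (37219/2700) = 202179961/100491300 in (≈ 2.012 in)

Q = 202179961/100491300 in ≈ 2.012 in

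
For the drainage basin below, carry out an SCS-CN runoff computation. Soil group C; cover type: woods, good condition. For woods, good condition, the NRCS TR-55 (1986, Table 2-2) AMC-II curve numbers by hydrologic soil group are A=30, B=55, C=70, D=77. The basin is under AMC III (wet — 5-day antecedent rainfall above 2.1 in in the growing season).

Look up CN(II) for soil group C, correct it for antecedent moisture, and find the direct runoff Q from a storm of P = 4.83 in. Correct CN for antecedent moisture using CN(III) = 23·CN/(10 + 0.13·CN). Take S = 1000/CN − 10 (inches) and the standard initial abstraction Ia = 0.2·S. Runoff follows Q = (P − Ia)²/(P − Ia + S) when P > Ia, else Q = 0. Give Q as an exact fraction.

NRCS table: woods, good condition, soil group C → CN(II) = 70
Wet (AMC III): CN(III) = 23·70/(10 + 0.13·70) = 1610/(191/10) = 16100/191 ≈ 84.293
Retention S: 1000/CN − 10 with CN=84.293 → S = 300/161 ≈ 1.863 in
Ia = 0.2·(300/161) = 60/161 in ≈ 0.373 in
P − Ia = 4.830 − 0.373 = 71763/16100 ≈ 4.457 in (> 0, runoff occurs)
Runoff Q = (P−Ia)²/(P−Ia+S) = (4.457)²/(4.457+1.863) = 572214241/182042700 ≈ 3.143 in

Q = 572214241/182042700 in ≈ 3.143 in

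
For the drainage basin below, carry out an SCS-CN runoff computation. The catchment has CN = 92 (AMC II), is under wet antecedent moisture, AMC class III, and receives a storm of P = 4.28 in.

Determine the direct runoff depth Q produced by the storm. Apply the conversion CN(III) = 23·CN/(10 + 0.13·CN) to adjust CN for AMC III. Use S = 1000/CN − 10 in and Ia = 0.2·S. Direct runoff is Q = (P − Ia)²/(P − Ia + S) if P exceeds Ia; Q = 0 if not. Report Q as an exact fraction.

Q = 3091693609/801474675 in ≈ 3.858 in

CN(III) from CN(II)=92: (23·92)/(10 + 0.13·92) = 52900/549 ≈ 96.357
Retention S: 1000/CN − 10 with CN=96.357 → S = 200/529 ≈ 0.378 in
Initial abstraction Ia = S/5 = (200/529)/5 = 40/529 ≈ 0.076 in
P − Ia = 4.280 − 0.076 = 55603/13225 ≈ 4.204 in (> 0, runoff occurs)
Q: (55603/13225)² ÷ (60603/13225) = 3091693609/801474675 in (≈ 3.858 in)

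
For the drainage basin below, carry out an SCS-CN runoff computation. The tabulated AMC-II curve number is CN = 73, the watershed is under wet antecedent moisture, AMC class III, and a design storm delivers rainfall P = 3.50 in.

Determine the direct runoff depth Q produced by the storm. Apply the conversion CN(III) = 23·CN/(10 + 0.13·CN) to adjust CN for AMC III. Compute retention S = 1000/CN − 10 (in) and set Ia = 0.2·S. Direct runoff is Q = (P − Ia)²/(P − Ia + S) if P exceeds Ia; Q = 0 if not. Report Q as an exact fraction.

Q = 113912929/53973134 in ≈ 2.111 in

Adjust CN=73 to AMC III: 23·73/(10 + 0.13·73) → 1679 ÷ (1949/100) = 167900/1949 ≈ 86.147
Retention S: 1000/CN − 10 with CN=86.147 → S = 2700/1679 ≈ 1.608 in
Ia = 0.2·(2700/1679) = 540/1679 in ≈ 0.322 in
Since P=3.500 > Ia=0.322: effective rainfall P−Ia = 10673/3358 in
Q = (10673/3358)²/((10673/3358) + 2700/1679) = (113912929/11276164)/(16073/3358) = 113912929/53973134 in ≈ 2.111 in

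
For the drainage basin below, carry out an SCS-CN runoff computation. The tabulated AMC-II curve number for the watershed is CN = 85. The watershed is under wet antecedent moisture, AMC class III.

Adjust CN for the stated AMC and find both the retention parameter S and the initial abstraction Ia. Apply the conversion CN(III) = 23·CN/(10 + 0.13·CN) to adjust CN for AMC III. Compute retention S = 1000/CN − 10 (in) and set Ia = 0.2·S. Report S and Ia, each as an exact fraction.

S = 300/391 in ≈ 0.767 in; Ia = 60/391 in ≈ 0.153 in

Adjust CN=85 to AMC III: 23·85/(10 + 0.13·85) → 1955 ÷ (421/20) = 39100/421 ≈ 92.874
S = 1000/(39100/421) − 10 = 300/391 in ≈ 0.767 in
Initial abstraction Ia = S/5 = (300/391)/5 = 60/391 ≈ 0.153 in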